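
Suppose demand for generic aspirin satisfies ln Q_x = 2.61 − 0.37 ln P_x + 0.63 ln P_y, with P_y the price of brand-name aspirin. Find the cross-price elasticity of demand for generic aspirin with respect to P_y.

In a log-linear (constant-elasticity) demand function, the coefficient on ln P_y is the cross-price elasticity.
ε = 0.63. Positive, so generic aspirin and brand-name aspirin are substitutes.

0.63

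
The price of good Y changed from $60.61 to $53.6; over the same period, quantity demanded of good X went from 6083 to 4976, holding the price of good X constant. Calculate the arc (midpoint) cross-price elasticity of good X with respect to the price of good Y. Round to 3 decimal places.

1.631

ΔQ_X = 4976 − 6083 = -1107; ΔP_Y = 53.6 − 60.61 = -7.01.
Midpoints: Q̄_X = 5529.5, P̄_Y = 57.11.
ε = (ΔQ_X/Q̄_X)/(ΔP_Y/P̄_Y) = (-1107/5529.5)/(-7.01/57.11) ≈ 1.631.
ε > 0: good X and good Y are substitutes.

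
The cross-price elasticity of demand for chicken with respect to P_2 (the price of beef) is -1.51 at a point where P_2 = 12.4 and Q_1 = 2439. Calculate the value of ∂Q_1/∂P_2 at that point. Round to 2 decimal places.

-297.01

ε = (∂Q_1/∂P_2)·(P_2/Q_1) ⇒ ∂Q_1/∂P_2 = ε·Q_1/P_2 = -1.51 × 2439/12.4 ≈ -297.01.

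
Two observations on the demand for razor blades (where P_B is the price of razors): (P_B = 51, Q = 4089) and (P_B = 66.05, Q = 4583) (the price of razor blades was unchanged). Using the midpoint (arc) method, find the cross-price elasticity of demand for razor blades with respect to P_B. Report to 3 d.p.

0.443

ΔQ_A = 4583 − 4089 = 494; ΔP_B = 66.05 − 51 = 15.05.
Midpoints: Q̄_A = 4336.0, P̄_B = 58.52.
ε = (ΔQ_A/Q̄_A)/(ΔP_B/P̄_B) = (494/4336.0)/(15.05/58.52) ≈ 0.443.
ε > 0: razor blades and razors are substitutes.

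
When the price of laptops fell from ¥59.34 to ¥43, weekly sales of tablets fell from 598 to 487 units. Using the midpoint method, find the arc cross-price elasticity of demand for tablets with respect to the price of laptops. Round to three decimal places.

0.641

ΔQ_A = 487 − 598 = -111; ΔP_B = 43 − 59.34 = -16.34.
Midpoints: Q̄_A = 542.5, P̄_B = 51.17.
ε = (ΔQ_A/Q̄_A)/(ΔP_B/P̄_B) = (-111/542.5)/(-16.34/51.17) ≈ 0.641.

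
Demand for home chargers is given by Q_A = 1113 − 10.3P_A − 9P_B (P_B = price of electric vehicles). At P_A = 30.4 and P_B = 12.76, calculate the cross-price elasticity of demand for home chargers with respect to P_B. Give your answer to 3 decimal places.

-0.168

At P_A = 30.4 and P_B = 12.76: Q_A = 685.04.
∂Q_A/∂P_B = -9.
ε = (∂Q_A/∂P_B)(P_B/Q_A) = -9 × (12.76/685.04) ≈ -0.168.
Since ε < 0, home chargers and electric vehicles are complements.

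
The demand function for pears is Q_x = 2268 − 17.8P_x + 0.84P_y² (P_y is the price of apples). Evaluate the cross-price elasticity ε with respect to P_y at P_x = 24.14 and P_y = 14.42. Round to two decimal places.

0.17

At P_x = 24.14 and P_y = 14.42: Q_x = 2012.975.
∂Q_x/∂P_y = 1.68P_y = 1.68(14.42) = 24.2256.
ε = (∂Q_x/∂P_y)(P_y/Q_x) = 24.2256 × (14.42/2012.975) ≈ 0.17.
ε > 0: substitutes.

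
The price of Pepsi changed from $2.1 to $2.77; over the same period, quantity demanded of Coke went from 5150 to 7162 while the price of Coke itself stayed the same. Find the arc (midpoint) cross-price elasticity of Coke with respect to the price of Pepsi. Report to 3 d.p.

ΔQ_A = 7162 − 5150 = 2012; ΔP_B = 2.77 − 2.1 = 0.67.
Midpoints: Q̄_A = 6156.0, P̄_B = 2.44.
ε = (ΔQ_A/Q̄_A)/(ΔP_B/P̄_B) = (2012/6156.0)/(0.67/2.44) ≈ 1.188.
ε > 0: Coke and Pepsi are substitutes.

1.188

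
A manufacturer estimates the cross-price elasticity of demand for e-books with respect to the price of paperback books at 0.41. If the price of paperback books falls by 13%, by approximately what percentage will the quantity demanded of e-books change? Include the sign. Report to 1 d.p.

%ΔQ ≈ ε × %ΔP of paperback books = 0.41 × (-13%) = -5.3%.

-5.3%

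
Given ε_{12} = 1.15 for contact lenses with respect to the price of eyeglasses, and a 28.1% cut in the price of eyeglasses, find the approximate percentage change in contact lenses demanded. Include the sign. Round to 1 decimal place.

%ΔQ ≈ ε × %ΔP of eyeglasses = 1.15 × (-28.1%) = -32.3%.
Demand for contact lenses falls by about 32.3%.

-32.3%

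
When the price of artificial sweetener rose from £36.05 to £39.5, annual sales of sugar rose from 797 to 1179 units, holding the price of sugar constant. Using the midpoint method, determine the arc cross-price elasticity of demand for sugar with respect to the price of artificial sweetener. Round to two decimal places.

ΔQ_A = 1179 − 797 = 382; ΔP_B = 39.5 − 36.05 = 3.45.
Midpoints: Q̄_A = 988.0, P̄_B = 37.77.
ε = (ΔQ_A/Q̄_A)/(ΔP_B/P̄_B) = (382/988.0)/(3.45/37.77) ≈ 4.23.
ε > 0: sugar and artificial sweetener are substitutes.

4.23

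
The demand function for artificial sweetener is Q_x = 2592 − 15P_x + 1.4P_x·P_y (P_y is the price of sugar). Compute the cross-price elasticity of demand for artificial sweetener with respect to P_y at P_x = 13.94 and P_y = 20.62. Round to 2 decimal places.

0.14

At P_x = 13.94 and P_y = 20.62: Q_x = 2785.320.
∂Q_x/∂P_y = 1.4P_x = 1.4(13.94) = 19.5160.
ε = (∂Q_x/∂P_y)(P_y/Q_x) = 19.5160 × (20.62/2785.320) ≈ 0.14.
ε > 0: substitutes.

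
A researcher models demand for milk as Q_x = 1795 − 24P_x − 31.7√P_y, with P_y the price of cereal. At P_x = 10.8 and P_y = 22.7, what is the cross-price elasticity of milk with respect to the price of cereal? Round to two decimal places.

At P_x = 10.8 and P_y = 22.7: Q_x = 1384.767.
∂Q_x/∂P_y = -31.7/(2√P_y) = -31.7/(2√22.7) = -3.3267.
ε = (∂Q_x/∂P_y)(P_y/Q_x) = -3.3267 × (22.7/1384.767) ≈ -0.05.

-0.05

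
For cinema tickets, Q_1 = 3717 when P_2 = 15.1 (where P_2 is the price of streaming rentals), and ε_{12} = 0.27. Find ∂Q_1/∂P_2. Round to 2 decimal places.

66.46

ε = (∂Q_1/∂P_2)·(P_2/Q_1) ⇒ ∂Q_1/∂P_2 = ε·Q_1/P_2 = 0.27 × 3717/15.1 ≈ 66.46.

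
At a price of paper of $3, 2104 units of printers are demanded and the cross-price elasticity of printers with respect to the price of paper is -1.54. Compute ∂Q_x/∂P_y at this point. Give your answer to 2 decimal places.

-1080.05

ε = (∂Q_x/∂P_y)·(P_y/Q_x) ⇒ ∂Q_x/∂P_y = ε·Q_x/P_y = -1.54 × 2104/3 ≈ -1080.05.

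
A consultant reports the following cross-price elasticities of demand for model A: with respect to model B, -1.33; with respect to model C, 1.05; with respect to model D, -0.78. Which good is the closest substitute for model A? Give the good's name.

model C

Substitutes have ε > 0. Among the positive values, 1.05 (model C) is largest.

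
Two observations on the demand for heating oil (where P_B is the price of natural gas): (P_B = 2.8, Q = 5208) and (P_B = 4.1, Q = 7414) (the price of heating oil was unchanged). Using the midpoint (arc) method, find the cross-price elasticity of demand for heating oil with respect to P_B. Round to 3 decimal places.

ΔQ_A = 7414 − 5208 = 2206; ΔP_B = 4.1 − 2.8 = 1.3.
Midpoints: Q̄_A = 6311.0, P̄_B = 3.45.
ε = (ΔQ_A/Q̄_A)/(ΔP_B/P̄_B) = (2206/6311.0)/(1.3/3.45) ≈ 0.928.
ε > 0: heating oil and natural gas are substitutes.

0.928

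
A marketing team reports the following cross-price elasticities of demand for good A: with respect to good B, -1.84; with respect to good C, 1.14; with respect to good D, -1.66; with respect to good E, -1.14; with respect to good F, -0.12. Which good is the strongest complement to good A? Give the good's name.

good B

Complements have ε < 0. The most negative value is -1.84 (good B).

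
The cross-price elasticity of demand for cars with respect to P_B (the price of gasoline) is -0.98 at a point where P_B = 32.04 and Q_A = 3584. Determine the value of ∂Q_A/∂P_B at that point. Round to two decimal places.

ε = (∂Q_A/∂P_B)·(P_B/Q_A) ⇒ ∂Q_A/∂P_B = ε·Q_A/P_B = -0.98 × 3584/32.04 ≈ -109.62.

-109.62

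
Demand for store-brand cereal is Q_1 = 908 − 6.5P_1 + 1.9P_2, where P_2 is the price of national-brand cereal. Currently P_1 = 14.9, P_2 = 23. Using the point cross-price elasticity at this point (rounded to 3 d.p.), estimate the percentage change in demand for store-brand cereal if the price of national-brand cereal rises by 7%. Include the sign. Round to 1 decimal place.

At P_1 = 14.9, P_2 = 23: Q_1 = 854.85.
∂Q_1/∂P_2 = 1.9.
ε = (∂Q_1/∂P_2)(P_2/Q_1) = 1.9000 × 23/854.85 ≈ 0.051.
%ΔQ_1 ≈ ε × %ΔP_2 = 0.051 × (7%) = 0.4%.

0.4%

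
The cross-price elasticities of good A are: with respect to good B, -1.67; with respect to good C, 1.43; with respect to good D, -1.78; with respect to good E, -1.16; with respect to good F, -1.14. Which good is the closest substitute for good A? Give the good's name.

Substitutes have ε > 0. Among the positive values, 1.43 (good C) is largest.

good C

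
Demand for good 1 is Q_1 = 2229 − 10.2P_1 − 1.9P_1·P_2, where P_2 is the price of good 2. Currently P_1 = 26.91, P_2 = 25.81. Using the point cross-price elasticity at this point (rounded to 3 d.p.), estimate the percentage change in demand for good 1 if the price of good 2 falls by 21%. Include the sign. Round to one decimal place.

43.7%

At P_1 = 26.91, P_2 = 25.81: Q_1 = 634.879.
∂Q_1/∂P_2 = -1.9P_1 = -51.1290.
ε = (∂Q_1/∂P_2)(P_2/Q_1) = -51.1290 × 25.81/634.879 ≈ -2.079.
%ΔQ_1 ≈ ε × %ΔP_2 = -2.079 × (-21%) = 43.7%.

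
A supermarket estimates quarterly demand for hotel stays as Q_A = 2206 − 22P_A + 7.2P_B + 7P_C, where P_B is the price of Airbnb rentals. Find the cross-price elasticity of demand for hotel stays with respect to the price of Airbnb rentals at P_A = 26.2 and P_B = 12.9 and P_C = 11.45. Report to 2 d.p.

0.05

At P_A = 26.2 and P_B = 12.9 and P_C = 11.45: Q_A = 1802.63.
∂Q_A/∂P_B = 7.2.
ε = (∂Q_A/∂P_B)(P_B/Q_A) = 7.2 × (12.9/1802.63) ≈ 0.05.
Since ε > 0, hotel stays and Airbnb rentals are substitutes.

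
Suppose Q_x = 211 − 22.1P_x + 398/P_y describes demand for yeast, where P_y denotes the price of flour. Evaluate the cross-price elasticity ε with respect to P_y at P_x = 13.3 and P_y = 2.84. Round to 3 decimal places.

At P_x = 13.3 and P_y = 2.84: Q_x = 57.211.
∂Q_x/∂P_y = −398/P_y² = -49.3454.
ε = (∂Q_x/∂P_y)(P_y/Q_x) = -49.3454 × (2.84/57.211) ≈ -2.450.

-2.450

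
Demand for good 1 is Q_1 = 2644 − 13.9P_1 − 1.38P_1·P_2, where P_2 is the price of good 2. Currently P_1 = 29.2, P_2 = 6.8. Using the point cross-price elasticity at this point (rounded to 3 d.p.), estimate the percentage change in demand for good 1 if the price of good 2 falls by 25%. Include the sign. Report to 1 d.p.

3.5%

At P_1 = 29.2, P_2 = 6.8: Q_1 = 1964.107.
∂Q_1/∂P_2 = -1.38P_1 = -40.2960.
ε = (∂Q_1/∂P_2)(P_2/Q_1) = -40.2960 × 6.8/1964.107 ≈ -0.140.
%ΔQ_1 ≈ ε × %ΔP_2 = -0.140 × (-25%) = 3.5%.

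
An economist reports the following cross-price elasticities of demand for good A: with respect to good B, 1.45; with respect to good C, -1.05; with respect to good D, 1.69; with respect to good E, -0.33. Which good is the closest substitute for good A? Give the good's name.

good D

Substitutes have ε > 0. Among the positive values, 1.69 (good D) is largest.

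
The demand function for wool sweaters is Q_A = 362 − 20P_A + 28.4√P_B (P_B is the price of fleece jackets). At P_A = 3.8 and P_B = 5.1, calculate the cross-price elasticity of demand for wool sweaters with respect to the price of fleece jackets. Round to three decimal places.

0.092

At P_A = 3.8 and P_B = 5.1: Q_A = 350.136.
∂Q_A/∂P_B = 28.4/(2√P_B) = 28.4/(2√5.1) = 6.2879.
ε = (∂Q_A/∂P_B)(P_B/Q_A) = 6.2879 × (5.1/350.136) ≈ 0.092.
ε > 0: substitutes.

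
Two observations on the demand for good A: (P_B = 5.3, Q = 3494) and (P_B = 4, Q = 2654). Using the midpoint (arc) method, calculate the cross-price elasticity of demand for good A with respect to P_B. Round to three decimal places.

0.977

ΔQ_A = 2654 − 3494 = -840; ΔP_B = 4 − 5.3 = -1.3.
Midpoints: Q̄_A = 3074.0, P̄_B = 4.65.
ε = (ΔQ_A/Q̄_A)/(ΔP_B/P̄_B) = (-840/3074.0)/(-1.3/4.65) ≈ 0.977.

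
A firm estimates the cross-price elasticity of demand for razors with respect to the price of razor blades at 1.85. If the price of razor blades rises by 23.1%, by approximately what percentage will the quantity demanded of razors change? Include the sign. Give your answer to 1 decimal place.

%ΔQ ≈ ε × %ΔP of razor blades = 1.85 × (23.1%) = 42.7%.

42.7%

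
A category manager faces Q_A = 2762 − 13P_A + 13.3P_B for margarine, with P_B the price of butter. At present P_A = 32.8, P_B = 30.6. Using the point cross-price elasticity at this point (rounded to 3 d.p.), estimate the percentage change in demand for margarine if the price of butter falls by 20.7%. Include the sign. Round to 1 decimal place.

-3.1%

At P_A = 32.8, P_B = 30.6: Q_A = 2742.58.
∂Q_A/∂P_B = 13.3.
ε = (∂Q_A/∂P_B)(P_B/Q_A) = 13.3000 × 30.6/2742.58 ≈ 0.148.
%ΔQ_A ≈ ε × %ΔP_B = 0.148 × (-20.7%) = -3.1%.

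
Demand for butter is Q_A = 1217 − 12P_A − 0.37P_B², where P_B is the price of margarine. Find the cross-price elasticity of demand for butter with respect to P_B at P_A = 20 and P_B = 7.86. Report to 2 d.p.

-0.05

At P_A = 20 and P_B = 7.86: Q_A = 954.142.
∂Q_A/∂P_B = -0.74P_B = -0.74(7.86) = -5.8164.
ε = (∂Q_A/∂P_B)(P_B/Q_A) = -5.8164 × (7.86/954.142) ≈ -0.05.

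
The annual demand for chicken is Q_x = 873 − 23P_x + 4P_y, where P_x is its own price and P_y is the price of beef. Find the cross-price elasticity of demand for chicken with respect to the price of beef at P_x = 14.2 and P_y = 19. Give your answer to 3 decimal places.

At P_x = 14.2 and P_y = 19: Q_x = 622.4.
∂Q_x/∂P_y = 4.
ε = (∂Q_x/∂P_y)(P_y/Q_x) = 4 × (19/622.4) ≈ 0.122.
Since ε > 0, chicken and beef are substitutes.

0.122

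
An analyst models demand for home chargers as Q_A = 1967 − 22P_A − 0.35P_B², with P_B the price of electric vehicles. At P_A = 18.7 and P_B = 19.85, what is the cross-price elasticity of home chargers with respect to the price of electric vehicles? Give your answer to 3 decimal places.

At P_A = 18.7 and P_B = 19.85: Q_A = 1417.692.
∂Q_A/∂P_B = -0.7P_B = -0.7(19.85) = -13.8950.
ε = (∂Q_A/∂P_B)(P_B/Q_A) = -13.8950 × (19.85/1417.692) ≈ -0.195.
ε < 0: complements.

-0.195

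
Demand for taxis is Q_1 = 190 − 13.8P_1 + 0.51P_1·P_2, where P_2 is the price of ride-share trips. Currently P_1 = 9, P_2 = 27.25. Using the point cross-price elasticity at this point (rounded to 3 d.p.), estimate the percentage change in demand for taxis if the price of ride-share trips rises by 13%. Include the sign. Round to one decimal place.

At P_1 = 9, P_2 = 27.25: Q_1 = 190.877.
∂Q_1/∂P_2 = 0.51P_1 = 4.5900.
ε = (∂Q_1/∂P_2)(P_2/Q_1) = 4.5900 × 27.25/190.877 ≈ 0.655.
%ΔQ_1 ≈ ε × %ΔP_2 = 0.655 × (13%) = 8.5%.

8.5%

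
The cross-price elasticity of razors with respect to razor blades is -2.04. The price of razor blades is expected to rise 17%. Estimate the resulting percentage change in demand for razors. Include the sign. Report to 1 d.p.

%ΔQ ≈ ε × %ΔP of razor blades = -2.04 × (17%) = -34.7%.
Demand for razors falls by about 34.7%.

-34.7%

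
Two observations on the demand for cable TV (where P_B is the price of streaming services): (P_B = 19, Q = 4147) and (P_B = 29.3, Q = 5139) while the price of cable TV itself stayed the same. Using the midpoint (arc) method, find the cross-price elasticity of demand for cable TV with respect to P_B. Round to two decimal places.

ΔQ_A = 5139 − 4147 = 992; ΔP_B = 29.3 − 19 = 10.3.
Midpoints: Q̄_A = 4643.0, P̄_B = 24.15.
ε = (ΔQ_A/Q̄_A)/(ΔP_B/P̄_B) = (992/4643.0)/(10.3/24.15) ≈ 0.50.

0.50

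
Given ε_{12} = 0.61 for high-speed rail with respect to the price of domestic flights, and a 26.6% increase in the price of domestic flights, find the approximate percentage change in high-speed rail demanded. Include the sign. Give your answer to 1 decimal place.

16.2%

%ΔQ ≈ ε × %ΔP of domestic flights = 0.61 × (26.6%) = 16.2%.
Demand for high-speed rail rises by about 16.2%.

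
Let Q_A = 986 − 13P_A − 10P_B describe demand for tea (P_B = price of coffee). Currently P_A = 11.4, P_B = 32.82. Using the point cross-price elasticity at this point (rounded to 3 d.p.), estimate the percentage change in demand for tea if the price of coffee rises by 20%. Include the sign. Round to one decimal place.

-12.9%

At P_A = 11.4, P_B = 32.82: Q_A = 509.6.
∂Q_A/∂P_B = -10.
ε = (∂Q_A/∂P_B)(P_B/Q_A) = -10.0000 × 32.82/509.6 ≈ -0.644.
%ΔQ_A ≈ ε × %ΔP_B = -0.644 × (20%) = -12.9%.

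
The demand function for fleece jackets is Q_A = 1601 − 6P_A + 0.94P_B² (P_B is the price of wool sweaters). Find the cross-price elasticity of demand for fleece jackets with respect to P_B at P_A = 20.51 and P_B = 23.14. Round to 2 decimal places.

0.51

At P_A = 20.51 and P_B = 23.14: Q_A = 1981.272.
∂Q_A/∂P_B = 1.88P_B = 1.88(23.14) = 43.5032.
ε = (∂Q_A/∂P_B)(P_B/Q_A) = 43.5032 × (23.14/1981.272) ≈ 0.51.
ε > 0: substitutes.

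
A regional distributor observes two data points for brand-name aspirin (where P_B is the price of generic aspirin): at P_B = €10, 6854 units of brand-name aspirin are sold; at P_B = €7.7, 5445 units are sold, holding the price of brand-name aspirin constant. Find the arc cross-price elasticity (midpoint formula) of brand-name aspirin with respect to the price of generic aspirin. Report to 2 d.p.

0.88

ΔQ_A = 5445 − 6854 = -1409; ΔP_B = 7.7 − 10 = -2.3.
Midpoints: Q̄_A = 6149.5, P̄_B = 8.85.
ε = (ΔQ_A/Q̄_A)/(ΔP_B/P̄_B) = (-1409/6149.5)/(-2.3/8.85) ≈ 0.88.
ε > 0: brand-name aspirin and generic aspirin are substitutes.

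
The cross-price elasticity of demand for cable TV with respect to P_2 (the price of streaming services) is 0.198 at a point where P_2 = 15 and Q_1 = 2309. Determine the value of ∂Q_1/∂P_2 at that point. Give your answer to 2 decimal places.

30.48

ε = (∂Q_1/∂P_2)·(P_2/Q_1) ⇒ ∂Q_1/∂P_2 = ε·Q_1/P_2 = 0.198 × 2309/15 ≈ 30.48.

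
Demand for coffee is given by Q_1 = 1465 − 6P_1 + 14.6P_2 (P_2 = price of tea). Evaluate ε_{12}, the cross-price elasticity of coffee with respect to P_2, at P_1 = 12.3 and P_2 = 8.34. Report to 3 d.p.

At P_1 = 12.3 and P_2 = 8.34: Q_1 = 1512.964.
∂Q_1/∂P_2 = 14.6.
ε = (∂Q_1/∂P_2)(P_2/Q_1) = 14.6 × (8.34/1512.964) ≈ 0.080.

0.080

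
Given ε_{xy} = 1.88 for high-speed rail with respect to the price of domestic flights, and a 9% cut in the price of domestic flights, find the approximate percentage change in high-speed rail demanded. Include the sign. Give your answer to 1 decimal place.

-16.9%

%ΔQ ≈ ε × %ΔP of domestic flights = 1.88 × (-9%) = -16.9%.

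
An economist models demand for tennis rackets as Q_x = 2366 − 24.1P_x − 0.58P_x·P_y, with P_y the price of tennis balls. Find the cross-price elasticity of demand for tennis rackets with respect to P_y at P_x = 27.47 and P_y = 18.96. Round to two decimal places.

-0.22

At P_x = 27.47 and P_y = 18.96: Q_x = 1401.891.
∂Q_x/∂P_y = -0.58P_x = -0.58(27.47) = -15.9326.
ε = (∂Q_x/∂P_y)(P_y/Q_x) = -15.9326 × (18.96/1401.891) ≈ -0.22.
ε < 0: complements.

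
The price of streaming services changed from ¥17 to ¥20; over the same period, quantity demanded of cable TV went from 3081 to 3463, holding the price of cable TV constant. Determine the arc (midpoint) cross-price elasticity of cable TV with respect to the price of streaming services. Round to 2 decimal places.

0.72

ΔQ_A = 3463 − 3081 = 382; ΔP_B = 20 − 17 = 3.
Midpoints: Q̄_A = 3272.0, P̄_B = 18.50.
ε = (ΔQ_A/Q̄_A)/(ΔP_B/P̄_B) = (382/3272.0)/(3/18.50) ≈ 0.72.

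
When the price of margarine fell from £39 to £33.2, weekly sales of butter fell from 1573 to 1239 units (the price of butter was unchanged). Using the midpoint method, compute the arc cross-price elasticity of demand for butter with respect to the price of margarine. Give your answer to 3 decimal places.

ΔQ_A = 1239 − 1573 = -334; ΔP_B = 33.2 − 39 = -5.8.
Midpoints: Q̄_A = 1406.0, P̄_B = 36.10.
ε = (ΔQ_A/Q̄_A)/(ΔP_B/P̄_B) = (-334/1406.0)/(-5.8/36.10) ≈ 1.479.
ε > 0: butter and margarine are substitutes.

1.479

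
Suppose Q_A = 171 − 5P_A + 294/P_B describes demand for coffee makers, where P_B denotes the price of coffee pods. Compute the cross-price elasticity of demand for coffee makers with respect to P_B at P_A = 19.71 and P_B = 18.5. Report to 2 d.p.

-0.18

At P_A = 19.71 and P_B = 18.5: Q_A = 88.342.
∂Q_A/∂P_B = −294/P_B² = -0.8590.
ε = (∂Q_A/∂P_B)(P_B/Q_A) = -0.8590 × (18.5/88.342) ≈ -0.18.
ε < 0: complements.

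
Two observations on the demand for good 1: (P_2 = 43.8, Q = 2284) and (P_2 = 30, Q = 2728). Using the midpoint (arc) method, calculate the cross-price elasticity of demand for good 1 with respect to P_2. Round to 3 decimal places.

-0.474

ΔQ_1 = 2728 − 2284 = 444; ΔP_2 = 30 − 43.8 = -13.8.
Midpoints: Q̄_1 = 2506.0, P̄_2 = 36.90.
ε = (ΔQ_1/Q̄_1)/(ΔP_2/P̄_2) = (444/2506.0)/(-13.8/36.90) ≈ -0.474.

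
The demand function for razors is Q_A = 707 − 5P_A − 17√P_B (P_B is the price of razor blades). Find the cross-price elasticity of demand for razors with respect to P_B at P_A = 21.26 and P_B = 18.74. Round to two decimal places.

At P_A = 21.26 and P_B = 18.74: Q_A = 527.107.
∂Q_A/∂P_B = -17/(2√P_B) = -17/(2√18.74) = -1.9635.
ε = (∂Q_A/∂P_B)(P_B/Q_A) = -1.9635 × (18.74/527.107) ≈ -0.07.
ε < 0: complements.

-0.07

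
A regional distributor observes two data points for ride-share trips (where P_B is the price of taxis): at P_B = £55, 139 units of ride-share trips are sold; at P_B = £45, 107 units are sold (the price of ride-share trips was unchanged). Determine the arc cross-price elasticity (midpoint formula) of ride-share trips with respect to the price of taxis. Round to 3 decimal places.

ΔQ_A = 107 − 139 = -32; ΔP_B = 45 − 55 = -10.
Midpoints: Q̄_A = 123.0, P̄_B = 50.00.
ε = (ΔQ_A/Q̄_A)/(ΔP_B/P̄_B) = (-32/123.0)/(-10/50.00) ≈ 1.301.

1.301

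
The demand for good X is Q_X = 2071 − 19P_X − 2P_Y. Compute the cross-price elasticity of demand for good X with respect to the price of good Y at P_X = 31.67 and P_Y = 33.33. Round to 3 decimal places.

At P_X = 31.67 and P_Y = 33.33: Q_X = 1402.61.
∂Q_X/∂P_Y = -2.
ε = (∂Q_X/∂P_Y)(P_Y/Q_X) = -2 × (33.33/1402.61) ≈ -0.048.

-0.048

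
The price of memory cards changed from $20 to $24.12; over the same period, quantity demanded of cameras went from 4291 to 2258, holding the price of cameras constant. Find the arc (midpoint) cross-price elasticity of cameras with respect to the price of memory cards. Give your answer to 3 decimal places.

-3.324

ΔQ_A = 2258 − 4291 = -2033; ΔP_B = 24.12 − 20 = 4.12.
Midpoints: Q̄_A = 3274.5, P̄_B = 22.06.
ε = (ΔQ_A/Q̄_A)/(ΔP_B/P̄_B) = (-2033/3274.5)/(4.12/22.06) ≈ -3.324.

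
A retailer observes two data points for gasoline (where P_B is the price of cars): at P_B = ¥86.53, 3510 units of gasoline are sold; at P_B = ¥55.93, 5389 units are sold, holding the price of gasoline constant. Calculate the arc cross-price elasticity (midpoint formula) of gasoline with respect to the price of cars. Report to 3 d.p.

-0.983

ΔQ_A = 5389 − 3510 = 1879; ΔP_B = 55.93 − 86.53 = -30.6.
Midpoints: Q̄_A = 4449.5, P̄_B = 71.23.
ε = (ΔQ_A/Q̄_A)/(ΔP_B/P̄_B) = (1879/4449.5)/(-30.6/71.23) ≈ -0.983.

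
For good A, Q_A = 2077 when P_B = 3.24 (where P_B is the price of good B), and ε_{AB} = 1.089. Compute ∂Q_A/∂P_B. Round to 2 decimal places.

698.10

ε = (∂Q_A/∂P_B)·(P_B/Q_A) ⇒ ∂Q_A/∂P_B = ε·Q_A/P_B = 1.089 × 2077/3.24 ≈ 698.10.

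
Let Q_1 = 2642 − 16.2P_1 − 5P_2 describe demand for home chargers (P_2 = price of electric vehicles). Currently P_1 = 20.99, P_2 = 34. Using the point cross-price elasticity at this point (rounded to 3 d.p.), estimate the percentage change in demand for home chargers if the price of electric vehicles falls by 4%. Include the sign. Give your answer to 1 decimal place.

0.3%

At P_1 = 20.99, P_2 = 34: Q_1 = 2131.962.
∂Q_1/∂P_2 = -5.
ε = (∂Q_1/∂P_2)(P_2/Q_1) = -5.0000 × 34/2131.962 ≈ -0.080.
%ΔQ_1 ≈ ε × %ΔP_2 = -0.080 × (-4%) = 0.3%.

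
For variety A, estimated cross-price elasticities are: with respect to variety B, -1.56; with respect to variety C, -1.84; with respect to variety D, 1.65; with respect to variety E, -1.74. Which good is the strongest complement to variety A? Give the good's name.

variety C

Complements have ε < 0. The most negative value is -1.84 (variety C).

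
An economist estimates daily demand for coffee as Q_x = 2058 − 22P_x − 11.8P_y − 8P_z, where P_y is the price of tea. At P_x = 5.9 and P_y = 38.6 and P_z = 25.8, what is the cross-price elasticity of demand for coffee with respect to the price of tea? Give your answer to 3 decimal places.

At P_x = 5.9 and P_y = 38.6 and P_z = 25.8: Q_x = 1266.32.
∂Q_x/∂P_y = -11.8.
ε = (∂Q_x/∂P_y)(P_y/Q_x) = -11.8 × (38.6/1266.32) ≈ -0.360.

-0.360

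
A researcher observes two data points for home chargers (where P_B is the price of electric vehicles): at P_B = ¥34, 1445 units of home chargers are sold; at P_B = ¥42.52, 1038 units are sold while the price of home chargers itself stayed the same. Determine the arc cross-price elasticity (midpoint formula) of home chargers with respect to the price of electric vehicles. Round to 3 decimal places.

-1.472

ΔQ_A = 1038 − 1445 = -407; ΔP_B = 42.52 − 34 = 8.52.
Midpoints: Q̄_A = 1241.5, P̄_B = 38.26.
ε = (ΔQ_A/Q̄_A)/(ΔP_B/P̄_B) = (-407/1241.5)/(8.52/38.26) ≈ -1.472.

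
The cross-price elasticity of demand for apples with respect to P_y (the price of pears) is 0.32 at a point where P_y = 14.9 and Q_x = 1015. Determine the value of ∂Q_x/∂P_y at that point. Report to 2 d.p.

21.80

ε = (∂Q_x/∂P_y)·(P_y/Q_x) ⇒ ∂Q_x/∂P_y = ε·Q_x/P_y = 0.32 × 1015/14.9 ≈ 21.80.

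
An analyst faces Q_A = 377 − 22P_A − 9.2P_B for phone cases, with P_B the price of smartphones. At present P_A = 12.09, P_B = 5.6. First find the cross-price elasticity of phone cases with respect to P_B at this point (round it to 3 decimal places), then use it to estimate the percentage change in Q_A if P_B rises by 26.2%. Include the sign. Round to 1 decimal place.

At P_A = 12.09, P_B = 5.6: Q_A = 59.5.
∂Q_A/∂P_B = -9.2.
ε = (∂Q_A/∂P_B)(P_B/Q_A) = -9.2000 × 5.6/59.5 ≈ -0.866.
%ΔQ_A ≈ ε × %ΔP_B = -0.866 × (26.2%) = -22.7%.

-22.7%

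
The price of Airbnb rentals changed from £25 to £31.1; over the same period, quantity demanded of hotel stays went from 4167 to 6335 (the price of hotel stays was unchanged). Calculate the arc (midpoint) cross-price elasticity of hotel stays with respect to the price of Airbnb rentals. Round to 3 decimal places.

1.899

ΔQ_A = 6335 − 4167 = 2168; ΔP_B = 31.1 − 25 = 6.1.
Midpoints: Q̄_A = 5251.0, P̄_B = 28.05.
ε = (ΔQ_A/Q̄_A)/(ΔP_B/P̄_B) = (2168/5251.0)/(6.1/28.05) ≈ 1.899.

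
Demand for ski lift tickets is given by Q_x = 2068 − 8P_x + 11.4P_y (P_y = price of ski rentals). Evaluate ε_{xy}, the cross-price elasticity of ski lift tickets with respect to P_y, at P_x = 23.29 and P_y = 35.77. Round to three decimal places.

0.178

At P_x = 23.29 and P_y = 35.77: Q_x = 2289.458.
∂Q_x/∂P_y = 11.4.
ε = (∂Q_x/∂P_y)(P_y/Q_x) = 11.4 × (35.77/2289.458) ≈ 0.178.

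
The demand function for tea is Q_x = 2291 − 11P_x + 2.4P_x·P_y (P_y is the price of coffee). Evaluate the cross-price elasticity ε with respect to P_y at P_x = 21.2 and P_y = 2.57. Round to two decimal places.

0.06

At P_x = 21.2 and P_y = 2.57: Q_x = 2188.562.
∂Q_x/∂P_y = 2.4P_x = 2.4(21.2) = 50.8800.
ε = (∂Q_x/∂P_y)(P_y/Q_x) = 50.8800 × (2.57/2188.562) ≈ 0.06.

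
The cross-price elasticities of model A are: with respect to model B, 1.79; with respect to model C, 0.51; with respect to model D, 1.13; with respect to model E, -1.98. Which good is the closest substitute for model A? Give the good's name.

Substitutes have ε > 0. Among the positive values, 1.79 (model B) is largest.

model B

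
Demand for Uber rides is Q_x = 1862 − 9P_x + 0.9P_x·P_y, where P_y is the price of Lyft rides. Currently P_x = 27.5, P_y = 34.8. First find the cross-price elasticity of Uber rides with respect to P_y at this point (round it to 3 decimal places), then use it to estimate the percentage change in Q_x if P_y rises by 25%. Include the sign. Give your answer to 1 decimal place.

8.7%

At P_x = 27.5, P_y = 34.8: Q_x = 2475.8.
∂Q_x/∂P_y = 0.9P_x = 24.7500.
ε = (∂Q_x/∂P_y)(P_y/Q_x) = 24.7500 × 34.8/2475.8 ≈ 0.348.
%ΔQ_x ≈ ε × %ΔP_y = 0.348 × (25%) = 8.7%.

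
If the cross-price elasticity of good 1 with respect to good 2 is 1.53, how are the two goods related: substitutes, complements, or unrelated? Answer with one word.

ε = 1.53 > 0, so a higher price of good 2 raises demand for good 1: substitutes.

substitutes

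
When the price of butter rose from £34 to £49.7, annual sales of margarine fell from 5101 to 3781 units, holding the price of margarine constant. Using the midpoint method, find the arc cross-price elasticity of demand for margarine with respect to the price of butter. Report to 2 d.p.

ΔQ_A = 3781 − 5101 = -1320; ΔP_B = 49.7 − 34 = 15.7.
Midpoints: Q̄_A = 4441.0, P̄_B = 41.85.
ε = (ΔQ_A/Q̄_A)/(ΔP_B/P̄_B) = (-1320/4441.0)/(15.7/41.85) ≈ -0.79.

-0.79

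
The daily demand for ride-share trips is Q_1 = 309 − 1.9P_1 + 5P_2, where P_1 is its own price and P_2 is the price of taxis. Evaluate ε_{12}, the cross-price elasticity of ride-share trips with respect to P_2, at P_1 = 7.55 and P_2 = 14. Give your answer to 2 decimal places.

0.19

At P_1 = 7.55 and P_2 = 14: Q_1 = 364.655.
∂Q_1/∂P_2 = 5.
ε = (∂Q_1/∂P_2)(P_2/Q_1) = 5 × (14/364.655) ≈ 0.19.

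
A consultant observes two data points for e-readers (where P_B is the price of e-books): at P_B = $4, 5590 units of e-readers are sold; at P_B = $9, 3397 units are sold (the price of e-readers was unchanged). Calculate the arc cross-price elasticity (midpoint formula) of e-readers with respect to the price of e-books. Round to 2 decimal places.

-0.63

ΔQ_A = 3397 − 5590 = -2193; ΔP_B = 9 − 4 = 5.
Midpoints: Q̄_A = 4493.5, P̄_B = 6.50.
ε = (ΔQ_A/Q̄_A)/(ΔP_B/P̄_B) = (-2193/4493.5)/(5/6.50) ≈ -0.63.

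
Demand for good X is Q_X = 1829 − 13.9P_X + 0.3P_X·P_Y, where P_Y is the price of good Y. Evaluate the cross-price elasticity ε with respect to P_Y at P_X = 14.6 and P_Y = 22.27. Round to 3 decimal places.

At P_X = 14.6 and P_Y = 22.27: Q_X = 1723.603.
∂Q_X/∂P_Y = 0.3P_X = 0.3(14.6) = 4.3800.
ε = (∂Q_X/∂P_Y)(P_Y/Q_X) = 4.3800 × (22.27/1723.603) ≈ 0.057.

0.057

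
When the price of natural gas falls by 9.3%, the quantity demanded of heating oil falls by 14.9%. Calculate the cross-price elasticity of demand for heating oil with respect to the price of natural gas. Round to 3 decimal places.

ε = (%ΔQ of heating oil) / (%ΔP of natural gas) = (-14.9%) / (-9.3%) ≈ 1.602.

1.602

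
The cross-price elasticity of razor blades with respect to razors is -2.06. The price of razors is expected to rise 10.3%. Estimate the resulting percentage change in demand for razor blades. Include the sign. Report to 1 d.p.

%ΔQ ≈ ε × %ΔP of razors = -2.06 × (10.3%) = -21.2%.
Demand for razor blades falls by about 21.2%.

-21.2%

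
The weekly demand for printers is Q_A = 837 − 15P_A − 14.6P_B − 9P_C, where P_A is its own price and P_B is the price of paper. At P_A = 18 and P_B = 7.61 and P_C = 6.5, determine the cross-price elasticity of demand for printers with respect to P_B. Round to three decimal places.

At P_A = 18 and P_B = 7.61 and P_C = 6.5: Q_A = 397.394.
∂Q_A/∂P_B = -14.6.
ε = (∂Q_A/∂P_B)(P_B/Q_A) = -14.6 × (7.61/397.394) ≈ -0.280.
Since ε < 0, printers and paper are complements.

-0.280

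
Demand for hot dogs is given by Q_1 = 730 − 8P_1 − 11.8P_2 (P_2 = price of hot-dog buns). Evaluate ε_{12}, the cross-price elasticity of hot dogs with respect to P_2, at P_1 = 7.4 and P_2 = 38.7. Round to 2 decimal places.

At P_1 = 7.4 and P_2 = 38.7: Q_1 = 214.14.
∂Q_1/∂P_2 = -11.8.
ε = (∂Q_1/∂P_2)(P_2/Q_1) = -11.8 × (38.7/214.14) ≈ -2.13.
Since ε < 0, hot dogs and hot-dog buns are complements.

-2.13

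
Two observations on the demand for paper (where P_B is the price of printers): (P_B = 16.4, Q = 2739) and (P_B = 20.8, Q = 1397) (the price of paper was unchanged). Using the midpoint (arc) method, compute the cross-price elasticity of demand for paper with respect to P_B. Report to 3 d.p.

ΔQ_A = 1397 − 2739 = -1342; ΔP_B = 20.8 − 16.4 = 4.4.
Midpoints: Q̄_A = 2068.0, P̄_B = 18.60.
ε = (ΔQ_A/Q̄_A)/(ΔP_B/P̄_B) = (-1342/2068.0)/(4.4/18.60) ≈ -2.743.
ε < 0: paper and printers are complements.

-2.743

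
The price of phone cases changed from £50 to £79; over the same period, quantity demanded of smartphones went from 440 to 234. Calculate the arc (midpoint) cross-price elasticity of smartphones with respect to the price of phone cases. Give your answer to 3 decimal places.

-1.360

ΔQ_A = 234 − 440 = -206; ΔP_B = 79 − 50 = 29.
Midpoints: Q̄_A = 337.0, P̄_B = 64.50.
ε = (ΔQ_A/Q̄_A)/(ΔP_B/P̄_B) = (-206/337.0)/(29/64.50) ≈ -1.360.
ε < 0: smartphones and phone cases are complements.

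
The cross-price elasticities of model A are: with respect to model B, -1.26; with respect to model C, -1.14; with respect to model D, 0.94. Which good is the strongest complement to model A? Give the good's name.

model B

Complements have ε < 0. The most negative value is -1.26 (model B).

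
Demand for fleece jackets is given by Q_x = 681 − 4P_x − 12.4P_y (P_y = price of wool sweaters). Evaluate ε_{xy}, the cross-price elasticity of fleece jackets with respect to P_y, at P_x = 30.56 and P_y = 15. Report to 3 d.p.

-0.499

At P_x = 30.56 and P_y = 15: Q_x = 372.76.
∂Q_x/∂P_y = -12.4.
ε = (∂Q_x/∂P_y)(P_y/Q_x) = -12.4 × (15/372.76) ≈ -0.499.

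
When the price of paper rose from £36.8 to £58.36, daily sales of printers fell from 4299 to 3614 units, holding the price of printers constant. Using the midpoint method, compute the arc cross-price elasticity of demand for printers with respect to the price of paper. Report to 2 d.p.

ΔQ_A = 3614 − 4299 = -685; ΔP_B = 58.36 − 36.8 = 21.56.
Midpoints: Q̄_A = 3956.5, P̄_B = 47.58.
ε = (ΔQ_A/Q̄_A)/(ΔP_B/P̄_B) = (-685/3956.5)/(21.56/47.58) ≈ -0.38.

-0.38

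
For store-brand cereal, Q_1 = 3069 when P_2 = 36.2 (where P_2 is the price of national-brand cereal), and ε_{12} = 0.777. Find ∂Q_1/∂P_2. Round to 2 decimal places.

65.87

ε = (∂Q_1/∂P_2)·(P_2/Q_1) ⇒ ∂Q_1/∂P_2 = ε·Q_1/P_2 = 0.777 × 3069/36.2 ≈ 65.87.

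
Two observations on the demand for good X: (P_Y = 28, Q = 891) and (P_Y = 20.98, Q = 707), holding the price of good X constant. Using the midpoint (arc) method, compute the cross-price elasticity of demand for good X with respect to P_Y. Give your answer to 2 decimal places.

ΔQ_X = 707 − 891 = -184; ΔP_Y = 20.98 − 28 = -7.02.
Midpoints: Q̄_X = 799.0, P̄_Y = 24.49.
ε = (ΔQ_X/Q̄_X)/(ΔP_Y/P̄_Y) = (-184/799.0)/(-7.02/24.49) ≈ 0.80.
ε > 0: good X and good Y are substitutes.

0.80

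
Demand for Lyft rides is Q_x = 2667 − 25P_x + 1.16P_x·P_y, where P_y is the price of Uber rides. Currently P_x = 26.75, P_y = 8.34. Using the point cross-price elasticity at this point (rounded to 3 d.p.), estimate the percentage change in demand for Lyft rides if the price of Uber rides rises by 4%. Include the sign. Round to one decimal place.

At P_x = 26.75, P_y = 8.34: Q_x = 2257.040.
∂Q_x/∂P_y = 1.16P_x = 31.0300.
ε = (∂Q_x/∂P_y)(P_y/Q_x) = 31.0300 × 8.34/2257.040 ≈ 0.115.
%ΔQ_x ≈ ε × %ΔP_y = 0.115 × (4%) = 0.5%.

0.5%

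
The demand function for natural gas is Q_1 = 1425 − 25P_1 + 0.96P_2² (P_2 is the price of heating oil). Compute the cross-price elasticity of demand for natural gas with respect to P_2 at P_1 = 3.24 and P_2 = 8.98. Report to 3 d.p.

At P_1 = 3.24 and P_2 = 8.98: Q_1 = 1421.415.
∂Q_1/∂P_2 = 1.92P_2 = 1.92(8.98) = 17.2416.
ε = (∂Q_1/∂P_2)(P_2/Q_1) = 17.2416 × (8.98/1421.415) ≈ 0.109.

0.109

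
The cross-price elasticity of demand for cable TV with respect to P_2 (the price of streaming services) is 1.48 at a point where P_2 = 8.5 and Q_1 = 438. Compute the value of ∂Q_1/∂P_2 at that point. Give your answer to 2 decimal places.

76.26

ε = (∂Q_1/∂P_2)·(P_2/Q_1) ⇒ ∂Q_1/∂P_2 = ε·Q_1/P_2 = 1.48 × 438/8.5 ≈ 76.26.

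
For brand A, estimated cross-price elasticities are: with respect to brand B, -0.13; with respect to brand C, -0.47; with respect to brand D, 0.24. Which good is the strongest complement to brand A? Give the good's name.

brand C

Complements have ε < 0. The most negative value is -0.47 (brand C).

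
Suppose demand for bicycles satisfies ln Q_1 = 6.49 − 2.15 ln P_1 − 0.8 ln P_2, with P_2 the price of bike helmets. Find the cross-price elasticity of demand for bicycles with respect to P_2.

In a log-linear (constant-elasticity) demand function, the coefficient on ln P_2 is the cross-price elasticity.
ε = -0.80. Negative, so bicycles and bike helmets are complements.

-0.80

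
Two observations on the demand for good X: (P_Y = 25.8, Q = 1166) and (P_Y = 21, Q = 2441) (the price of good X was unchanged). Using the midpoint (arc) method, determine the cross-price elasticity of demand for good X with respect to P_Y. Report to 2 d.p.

ΔQ_X = 2441 − 1166 = 1275; ΔP_Y = 21 − 25.8 = -4.8.
Midpoints: Q̄_X = 1803.5, P̄_Y = 23.40.
ε = (ΔQ_X/Q̄_X)/(ΔP_Y/P̄_Y) = (1275/1803.5)/(-4.8/23.40) ≈ -3.45.

-3.45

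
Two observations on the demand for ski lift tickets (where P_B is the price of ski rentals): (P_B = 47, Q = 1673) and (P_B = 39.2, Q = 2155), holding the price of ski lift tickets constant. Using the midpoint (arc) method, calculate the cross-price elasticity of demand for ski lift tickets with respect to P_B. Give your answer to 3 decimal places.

ΔQ_A = 2155 − 1673 = 482; ΔP_B = 39.2 − 47 = -7.8.
Midpoints: Q̄_A = 1914.0, P̄_B = 43.10.
ε = (ΔQ_A/Q̄_A)/(ΔP_B/P̄_B) = (482/1914.0)/(-7.8/43.10) ≈ -1.392.

-1.392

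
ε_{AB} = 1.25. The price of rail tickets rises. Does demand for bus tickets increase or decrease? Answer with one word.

increase

ε > 0 and the price of rail tickets rises, so the quantity of bus tickets moves in the same direction: it increases.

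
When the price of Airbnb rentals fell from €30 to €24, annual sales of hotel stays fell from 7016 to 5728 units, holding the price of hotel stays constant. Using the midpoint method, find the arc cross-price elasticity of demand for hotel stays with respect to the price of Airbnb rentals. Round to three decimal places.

ΔQ_A = 5728 − 7016 = -1288; ΔP_B = 24 − 30 = -6.
Midpoints: Q̄_A = 6372.0, P̄_B = 27.00.
ε = (ΔQ_A/Q̄_A)/(ΔP_B/P̄_B) = (-1288/6372.0)/(-6/27.00) ≈ 0.910.
ε > 0: hotel stays and Airbnb rentals are substitutes.

0.910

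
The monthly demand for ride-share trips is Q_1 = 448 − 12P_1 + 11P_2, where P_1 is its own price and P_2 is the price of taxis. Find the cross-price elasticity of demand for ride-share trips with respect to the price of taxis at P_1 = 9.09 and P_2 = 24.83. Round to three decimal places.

At P_1 = 9.09 and P_2 = 24.83: Q_1 = 612.05.
∂Q_1/∂P_2 = 11.
ε = (∂Q_1/∂P_2)(P_2/Q_1) = 11 × (24.83/612.05) ≈ 0.446.

0.446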